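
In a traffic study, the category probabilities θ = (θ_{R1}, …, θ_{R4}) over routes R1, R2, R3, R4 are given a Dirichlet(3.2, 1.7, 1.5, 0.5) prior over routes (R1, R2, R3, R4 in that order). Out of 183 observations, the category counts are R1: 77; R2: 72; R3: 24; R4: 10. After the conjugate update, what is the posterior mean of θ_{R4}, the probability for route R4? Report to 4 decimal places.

0.0553

The Dirichlet prior is conjugate to the Multinomial likelihood: each posterior αⱼ = prior αⱼ + observed count nⱼ.
Posterior concentration: (80.2, 73.7, 25.5, 10.5), total = 189.9.
E[θ_{R4}|data] = α_{R4}/Σα = 10.5/189.9 = 0.0553.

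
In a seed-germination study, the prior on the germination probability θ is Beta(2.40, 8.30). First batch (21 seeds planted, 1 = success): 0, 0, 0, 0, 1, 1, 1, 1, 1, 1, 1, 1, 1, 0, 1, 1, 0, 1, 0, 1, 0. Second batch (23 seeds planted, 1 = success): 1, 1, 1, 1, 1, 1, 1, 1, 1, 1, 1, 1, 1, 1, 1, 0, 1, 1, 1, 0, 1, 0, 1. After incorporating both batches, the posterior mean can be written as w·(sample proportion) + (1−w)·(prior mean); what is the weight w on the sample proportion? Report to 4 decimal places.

The Beta prior is conjugate to a Binomial/Bernoulli likelihood; the update adds successes to α and failures to β.
Total number of seeds planted: n = 21 + 23 = 44.
Posterior mean = (α₀+k)/(α₀+β₀+n) = [n/(α₀+β₀+n)]·(k/n) + [(α₀+β₀)/(α₀+β₀+n)]·α₀/(α₀+β₀), so only n and the prior enter the weight.
The weight on the data is w = n/(α₀+β₀+n) = 44/(2.40+8.30+44) = 44/54.70 = 0.8044.

0.8044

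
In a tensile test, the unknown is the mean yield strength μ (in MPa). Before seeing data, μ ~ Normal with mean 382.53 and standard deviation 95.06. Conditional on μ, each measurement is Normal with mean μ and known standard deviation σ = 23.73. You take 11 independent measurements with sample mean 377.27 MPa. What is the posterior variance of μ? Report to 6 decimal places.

For Normal data with known variance σ², a Normal(μ₀, σ₀²) prior on μ is conjugate. Posterior precision = 1/σ₀² + n/σ²; posterior mean is the precision-weighted average of μ₀ and x̄.
σ₀² = 95.06² = 9036.4036, σ² = 23.73² = 563.1129; σ² + n·σ₀² = 563.1129 + 11·9036.4036 = 99963.5525.
Posterior precision = 1/σ₀² + n/σ² = 1/9036.4036 + 11/563.1129 = (σ² + n·σ₀²)/(σ₀²σ²) = 99963.5525/(9036.4036·563.1129); posterior variance σₙ² = σ₀²σ²/(σ² + n·σ₀²) = 9036.4036·563.1129/99963.5525 = 50.903707.

50.903707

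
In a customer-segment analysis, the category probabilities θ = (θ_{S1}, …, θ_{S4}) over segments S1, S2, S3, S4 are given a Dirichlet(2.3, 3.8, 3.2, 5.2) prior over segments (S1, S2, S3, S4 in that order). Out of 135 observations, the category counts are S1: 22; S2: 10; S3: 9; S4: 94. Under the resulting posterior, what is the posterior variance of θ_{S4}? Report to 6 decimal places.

0.001483

The Dirichlet prior is conjugate to the Multinomial likelihood: each posterior αⱼ = prior αⱼ + observed count nⱼ.
Posterior concentration: (24.3, 13.8, 12.2, 99.2), total = 149.5.
Var[θ_j] = α_j(Σα−α_j)/((Σα)²(Σα+1)) = 99.2·50.3/(149.5²·150.5) = 0.001483.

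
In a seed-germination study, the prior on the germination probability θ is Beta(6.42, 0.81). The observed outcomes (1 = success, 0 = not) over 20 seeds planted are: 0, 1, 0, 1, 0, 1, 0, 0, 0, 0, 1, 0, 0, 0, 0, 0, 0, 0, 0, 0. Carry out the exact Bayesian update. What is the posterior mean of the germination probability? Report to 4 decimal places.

0.3827

The Beta prior is conjugate to a Binomial/Bernoulli likelihood; the update adds successes to α and failures to β.
Posterior: Beta(α+k, β+n−k) = Beta(6.42+4, 0.81+16) = Beta(10.42, 16.81).
Posterior mean = α/(α+β) = 10.42/27.23 = 0.3827.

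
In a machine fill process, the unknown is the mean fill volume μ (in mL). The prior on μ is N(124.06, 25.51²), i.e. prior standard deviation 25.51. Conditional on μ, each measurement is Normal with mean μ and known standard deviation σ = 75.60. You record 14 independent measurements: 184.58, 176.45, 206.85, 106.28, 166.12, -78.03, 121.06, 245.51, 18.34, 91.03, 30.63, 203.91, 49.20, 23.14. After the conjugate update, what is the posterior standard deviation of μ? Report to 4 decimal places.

15.8387

For Normal data with known variance σ², a Normal(μ₀, σ₀²) prior on μ is conjugate. Posterior precision = 1/σ₀² + n/σ²; posterior mean is the precision-weighted average of μ₀ and x̄.
σ₀² = 25.51² = 650.7601, σ² = 75.60² = 5715.36; σ² + n·σ₀² = 5715.36 + 14·650.7601 = 14826.0014.
Posterior precision = 1/σ₀² + n/σ² = 1/650.7601 + 14/5715.36 = (σ² + n·σ₀²)/(σ₀²σ²) = 14826.0014/(650.7601·5715.36); posterior variance σₙ² = σ₀²σ²/(σ² + n·σ₀²) = 650.7601·5715.36/14826.0014 = 250.865230.
Posterior SD = √σₙ² = √(650.7601·5715.36/14826.0014) = 15.8387.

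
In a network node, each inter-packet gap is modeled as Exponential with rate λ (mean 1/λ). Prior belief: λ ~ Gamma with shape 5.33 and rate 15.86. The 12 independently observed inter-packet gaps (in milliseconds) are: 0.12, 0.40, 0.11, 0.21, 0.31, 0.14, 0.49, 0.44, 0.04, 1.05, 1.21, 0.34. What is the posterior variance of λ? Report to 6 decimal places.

With a Gamma(shape α, rate β) prior on the exponential rate λ, the posterior after n observations with total T = Σxᵢ is Gamma(α+n, β+T).
Sum of observations T = 4.86 milliseconds; n = 12.
Posterior: Gamma(5.33+12, 15.86+4.86) = Gamma(17.33, 20.72).
Var = α/β² = 0.040366.

0.040366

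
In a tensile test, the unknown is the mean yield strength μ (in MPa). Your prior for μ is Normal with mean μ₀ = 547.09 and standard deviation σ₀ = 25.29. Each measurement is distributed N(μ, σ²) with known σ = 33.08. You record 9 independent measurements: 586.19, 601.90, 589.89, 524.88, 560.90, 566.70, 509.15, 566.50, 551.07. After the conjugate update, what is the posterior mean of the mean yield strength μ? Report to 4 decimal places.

For Normal data with known variance σ², a Normal(μ₀, σ₀²) prior on μ is conjugate. Posterior precision = 1/σ₀² + n/σ²; posterior mean is the precision-weighted average of μ₀ and x̄.
Σxᵢ = 586.19 + 601.90 + 589.89 + 524.88 + 560.90 + 566.70 + 509.15 + 566.50 + 551.07 = 5057.18, so n·x̄ = 5057.18.
σ₀² = 25.29² = 639.5841, σ² = 33.08² = 1094.2864; σ² + n·σ₀² = 1094.2864 + 9·639.5841 = 6850.5433.
Posterior mean = (μ₀/σ₀² + n·x̄/σ²)/(1/σ₀² + n/σ²) = (σ²·μ₀ + σ₀²·n·x̄)/(σ² + n·σ₀²) = (1094.2864·547.09 + 639.5841·5057.18)/6850.5433 = 3833165.065414/6850.5433 = 559.5418.

559.5418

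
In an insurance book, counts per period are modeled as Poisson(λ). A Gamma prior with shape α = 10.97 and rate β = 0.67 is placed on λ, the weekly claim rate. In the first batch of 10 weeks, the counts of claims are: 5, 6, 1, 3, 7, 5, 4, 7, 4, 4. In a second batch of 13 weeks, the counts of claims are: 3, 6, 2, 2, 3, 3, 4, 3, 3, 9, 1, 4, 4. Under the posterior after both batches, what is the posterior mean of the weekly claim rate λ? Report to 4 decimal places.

With a Gamma(shape α, rate β) prior, the Poisson likelihood is conjugate: the posterior is Gamma(α + ΣXᵢ, β + n).
Batch 1: sum of counts S = 46 over n = 10 weeks.
After batch 1: Gamma(α+S, β+n) = Gamma(10.97+46, 0.67+10) = Gamma(56.97, 10.67).
Batch 2: sum of counts S = 47 over n = 13 weeks.
After batch 2: Gamma(α+S, β+n) = Gamma(56.97+47, 10.67+13) = Gamma(103.97, 23.67).
Posterior mean = α/β = 103.97/23.67 = 4.3925.

4.3925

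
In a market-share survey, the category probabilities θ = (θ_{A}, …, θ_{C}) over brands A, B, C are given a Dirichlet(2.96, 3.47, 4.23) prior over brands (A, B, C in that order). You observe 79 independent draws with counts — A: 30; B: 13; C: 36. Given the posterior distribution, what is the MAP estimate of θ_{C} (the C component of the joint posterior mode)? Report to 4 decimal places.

0.4527

The Dirichlet prior is conjugate to the Multinomial likelihood: each posterior αⱼ = prior αⱼ + observed count nⱼ.
Posterior concentration: (32.96, 16.47, 40.23), total = 89.66.
Joint mode component: (α_{C}−1)/(Σα−K) = 39.23/86.66 = 0.4527.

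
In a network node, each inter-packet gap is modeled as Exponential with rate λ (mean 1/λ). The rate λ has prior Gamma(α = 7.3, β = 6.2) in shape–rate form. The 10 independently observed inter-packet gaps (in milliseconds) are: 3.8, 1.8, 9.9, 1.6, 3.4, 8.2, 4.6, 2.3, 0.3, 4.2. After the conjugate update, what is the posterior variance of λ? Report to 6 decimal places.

0.008070

With a Gamma(shape α, rate β) prior on the exponential rate λ, the posterior after n observations with total T = Σxᵢ is Gamma(α+n, β+T).
Sum of observations T = 40.1 milliseconds; n = 10.
Posterior: Gamma(7.3+10, 6.2+40.1) = Gamma(17.3, 46.3).
Var = α/β² = 0.008070.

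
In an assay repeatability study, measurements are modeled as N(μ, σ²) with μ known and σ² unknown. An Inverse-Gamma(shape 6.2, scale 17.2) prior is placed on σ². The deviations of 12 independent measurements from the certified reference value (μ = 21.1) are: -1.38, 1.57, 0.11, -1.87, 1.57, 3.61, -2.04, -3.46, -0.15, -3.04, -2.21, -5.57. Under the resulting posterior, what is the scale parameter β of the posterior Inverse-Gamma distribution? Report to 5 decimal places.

With known mean μ and an Inverse-Gamma(α, β) prior on σ², the Normal likelihood is conjugate: posterior is Inv-Gamma(α + n/2, β + Σ(xᵢ−μ)²/2).
Σ(xᵢ−μ)² = (-1.38)² + (1.57)² + (0.11)² + (-1.87)² + (1.57)² + (3.61)² + (-2.04)² + (-3.46)² + (-0.15)² + (-3.04)² + (-2.21)² + (-5.57)² = 84.6816.
Posterior: Inv-Gamma(6.2 + 12/2, 17.2 + 84.6816/2) = Inv-Gamma(12.20, 59.54080).
Posterior β = 59.54080.

59.54080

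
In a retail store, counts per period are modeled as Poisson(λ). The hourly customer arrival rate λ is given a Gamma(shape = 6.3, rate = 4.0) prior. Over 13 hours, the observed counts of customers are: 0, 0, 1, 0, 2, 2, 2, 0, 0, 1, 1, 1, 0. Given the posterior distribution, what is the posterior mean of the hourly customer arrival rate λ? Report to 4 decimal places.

0.9588

With a Gamma(shape α, rate β) prior, the Poisson likelihood is conjugate: the posterior is Gamma(α + ΣXᵢ, β + n).
Sum of counts S = 10 over n = 13 hours.
Posterior: Gamma(α+S, β+n) = Gamma(6.3+10, 4.0+13) = Gamma(16.3, 17.0).
Posterior mean = α/β = 16.3/17.0 = 0.9588.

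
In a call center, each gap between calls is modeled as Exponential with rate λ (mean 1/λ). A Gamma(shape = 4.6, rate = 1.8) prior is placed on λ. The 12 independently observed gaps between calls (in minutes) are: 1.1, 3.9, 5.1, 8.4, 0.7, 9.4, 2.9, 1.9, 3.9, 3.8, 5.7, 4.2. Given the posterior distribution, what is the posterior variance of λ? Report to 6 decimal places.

0.005954

With a Gamma(shape α, rate β) prior on the exponential rate λ, the posterior after n observations with total T = Σxᵢ is Gamma(α+n, β+T).
Sum of observations T = 51.0 minutes; n = 12.
Posterior: Gamma(4.6+12, 1.8+51.0) = Gamma(16.6, 52.8).
Var = α/β² = 0.005954.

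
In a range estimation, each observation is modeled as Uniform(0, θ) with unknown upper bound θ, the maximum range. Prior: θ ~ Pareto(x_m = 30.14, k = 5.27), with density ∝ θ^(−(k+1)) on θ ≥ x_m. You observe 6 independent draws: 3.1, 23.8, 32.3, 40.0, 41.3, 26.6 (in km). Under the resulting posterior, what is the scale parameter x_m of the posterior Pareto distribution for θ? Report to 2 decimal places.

41.30

A Pareto(scale x_m, shape k) prior on the upper bound θ of Uniform(0, θ) is conjugate: posterior is Pareto(max(x_m, max xᵢ), k + n).
Sample maximum = 41.3; prior scale x_m = 30.14 → posterior scale = max = 41.30.
Posterior shape = 5.27 + 6 = 11.27.
Posterior scale x_m = 41.30.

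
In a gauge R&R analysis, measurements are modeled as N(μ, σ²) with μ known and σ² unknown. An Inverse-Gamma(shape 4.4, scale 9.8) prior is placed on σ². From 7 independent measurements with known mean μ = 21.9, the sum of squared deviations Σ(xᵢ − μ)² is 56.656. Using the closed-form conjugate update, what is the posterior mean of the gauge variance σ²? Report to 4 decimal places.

5.5258

With known mean μ and an Inverse-Gamma(α, β) prior on σ², the Normal likelihood is conjugate: posterior is Inv-Gamma(α + n/2, β + Σ(xᵢ−μ)²/2).
Posterior: Inv-Gamma(4.4 + 7/2, 9.8 + 56.656/2) = Inv-Gamma(7.90, 38.1280).
E[σ²|data] = β/(α−1) = 38.1280/6.90 = 5.5258.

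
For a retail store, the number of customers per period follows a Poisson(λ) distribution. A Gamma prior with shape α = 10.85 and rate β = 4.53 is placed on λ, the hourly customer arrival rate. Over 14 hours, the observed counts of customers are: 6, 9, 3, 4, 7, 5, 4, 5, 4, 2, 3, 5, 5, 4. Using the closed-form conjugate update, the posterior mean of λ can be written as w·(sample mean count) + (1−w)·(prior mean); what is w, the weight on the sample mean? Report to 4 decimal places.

0.7555

With a Gamma(shape α, rate β) prior, the Poisson likelihood is conjugate: the posterior is Gamma(α + ΣXᵢ, β + n).
Posterior mean = (α₀+S)/(β₀+n) = [n/(β₀+n)]·(S/n) + [β₀/(β₀+n)]·(α₀/β₀), so only n and β₀ enter the weight.
Weight on data w = n/(β₀+n) = 14/(4.53+14) = 14/18.53 = 0.7555.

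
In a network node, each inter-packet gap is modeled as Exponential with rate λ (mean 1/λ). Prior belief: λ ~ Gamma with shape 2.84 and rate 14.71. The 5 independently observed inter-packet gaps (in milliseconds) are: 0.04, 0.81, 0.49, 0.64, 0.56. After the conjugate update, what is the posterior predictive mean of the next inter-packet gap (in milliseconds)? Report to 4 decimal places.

With a Gamma(shape α, rate β) prior on the exponential rate λ, the posterior after n observations with total T = Σxᵢ is Gamma(α+n, β+T).
Sum of observations T = 2.54 milliseconds; n = 5.
Posterior: Gamma(2.84+5, 14.71+2.54) = Gamma(7.84, 17.25).
The predictive distribution for the next observation is Lomax; its mean is β/(α−1) = 17.25/6.84 = 2.5219.

2.5219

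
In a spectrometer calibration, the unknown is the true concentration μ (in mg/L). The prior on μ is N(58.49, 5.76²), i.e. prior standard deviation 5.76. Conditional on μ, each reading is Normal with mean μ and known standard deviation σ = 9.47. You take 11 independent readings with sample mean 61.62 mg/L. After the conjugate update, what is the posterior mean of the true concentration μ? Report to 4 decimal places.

61.0026

For Normal data with known variance σ², a Normal(μ₀, σ₀²) prior on μ is conjugate. Posterior precision = 1/σ₀² + n/σ²; posterior mean is the precision-weighted average of μ₀ and x̄.
n·x̄ = 11·61.62 = 677.82.
σ₀² = 5.76² = 33.1776, σ² = 9.47² = 89.6809; σ² + n·σ₀² = 89.6809 + 11·33.1776 = 454.6345.
Posterior mean = (μ₀/σ₀² + n·x̄/σ²)/(1/σ₀² + n/σ²) = (σ²·μ₀ + σ₀²·n·x̄)/(σ² + n·σ₀²) = (89.6809·58.49 + 33.1776·677.82)/454.6345 = 27733.876673/454.6345 = 61.0026.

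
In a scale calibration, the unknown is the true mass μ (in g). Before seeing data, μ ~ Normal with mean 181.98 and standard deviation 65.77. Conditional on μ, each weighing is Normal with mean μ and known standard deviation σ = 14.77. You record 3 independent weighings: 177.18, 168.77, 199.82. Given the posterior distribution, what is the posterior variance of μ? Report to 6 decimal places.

71.515414

For Normal data with known variance σ², a Normal(μ₀, σ₀²) prior on μ is conjugate. Posterior precision = 1/σ₀² + n/σ²; posterior mean is the precision-weighted average of μ₀ and x̄.
σ₀² = 65.77² = 4325.6929, σ² = 14.77² = 218.1529; σ² + n·σ₀² = 218.1529 + 3·4325.6929 = 13195.2316.
Posterior precision = 1/σ₀² + n/σ² = 1/4325.6929 + 3/218.1529 = (σ² + n·σ₀²)/(σ₀²σ²) = 13195.2316/(4325.6929·218.1529); posterior variance σₙ² = σ₀²σ²/(σ² + n·σ₀²) = 4325.6929·218.1529/13195.2316 = 71.515414.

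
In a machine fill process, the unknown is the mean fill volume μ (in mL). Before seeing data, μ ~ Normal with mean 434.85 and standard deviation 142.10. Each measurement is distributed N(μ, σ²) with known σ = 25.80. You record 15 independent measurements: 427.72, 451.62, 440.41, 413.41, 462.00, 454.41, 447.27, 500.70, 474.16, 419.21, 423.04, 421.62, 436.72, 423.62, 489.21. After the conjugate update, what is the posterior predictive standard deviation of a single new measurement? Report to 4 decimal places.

For Normal data with known variance σ², a Normal(μ₀, σ₀²) prior on μ is conjugate. Posterior precision = 1/σ₀² + n/σ²; posterior mean is the precision-weighted average of μ₀ and x̄.
σ₀² = 142.10² = 20192.41, σ² = 25.80² = 665.64; σ² + n·σ₀² = 665.64 + 15·20192.41 = 303551.79.
Posterior precision = 1/σ₀² + n/σ² = 1/20192.41 + 15/665.64 = (σ² + n·σ₀²)/(σ₀²σ²) = 303551.79/(20192.41·665.64); posterior variance σₙ² = σ₀²σ²/(σ² + n·σ₀²) = 20192.41·665.64/303551.79 = 44.278691.
Predictive variance for one new observation = σₙ² + σ² = 20192.41·665.64/303551.79 + 665.64 = σ²·(σ₀² + 303551.79)/303551.79 = 665.64·323744.2/303551.79 = 709.918691; SD = √(665.64·323744.2/303551.79) = 26.6443.

26.6443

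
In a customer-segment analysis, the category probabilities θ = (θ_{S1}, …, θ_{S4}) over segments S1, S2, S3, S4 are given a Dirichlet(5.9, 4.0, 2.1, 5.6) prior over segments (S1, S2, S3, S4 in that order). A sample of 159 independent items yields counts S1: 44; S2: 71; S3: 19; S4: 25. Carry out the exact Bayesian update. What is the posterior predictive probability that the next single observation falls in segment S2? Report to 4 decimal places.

The Dirichlet prior is conjugate to the Multinomial likelihood: each posterior αⱼ = prior αⱼ + observed count nⱼ.
Posterior concentration: (49.9, 75.0, 21.1, 30.6), total = 176.6.
P(next = S2 | data) = α_{S2}/Σα = 0.4247.

0.4247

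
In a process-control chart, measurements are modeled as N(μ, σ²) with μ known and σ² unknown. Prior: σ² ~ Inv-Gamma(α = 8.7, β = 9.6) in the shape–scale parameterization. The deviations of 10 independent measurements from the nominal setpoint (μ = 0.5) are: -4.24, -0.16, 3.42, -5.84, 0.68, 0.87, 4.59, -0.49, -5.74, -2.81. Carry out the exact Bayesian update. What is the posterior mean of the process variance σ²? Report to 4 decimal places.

5.7629

With known mean μ and an Inverse-Gamma(α, β) prior on σ², the Normal likelihood is conjugate: posterior is Inv-Gamma(α + n/2, β + Σ(xᵢ−μ)²/2).
Σ(xᵢ−μ)² = (-4.24)² + (-0.16)² + (3.42)² + (-5.84)² + (0.68)² + (0.87)² + (4.59)² + (-0.49)² + (-5.74)² + (-2.81)² = 127.1764.
Posterior: Inv-Gamma(8.7 + 10/2, 9.6 + 127.1764/2) = Inv-Gamma(13.70, 73.18820).
E[σ²|data] = β/(α−1) = 73.18820/12.70 = 5.7629.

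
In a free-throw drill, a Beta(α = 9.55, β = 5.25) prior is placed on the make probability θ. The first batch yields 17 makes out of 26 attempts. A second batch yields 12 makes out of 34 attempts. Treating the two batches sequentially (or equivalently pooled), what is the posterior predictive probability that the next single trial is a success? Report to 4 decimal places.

0.5154

The Beta prior is conjugate to a Binomial/Bernoulli likelihood; the update adds successes to α and failures to β.
After batch 1: Beta(9.55+17, 5.25+9) = Beta(26.55, 14.25).
After batch 2: Beta(26.55+12, 14.25+22) = Beta(38.55, 36.25).
For a single future Bernoulli trial, P(success | data) = α/(α+β) = 0.5154.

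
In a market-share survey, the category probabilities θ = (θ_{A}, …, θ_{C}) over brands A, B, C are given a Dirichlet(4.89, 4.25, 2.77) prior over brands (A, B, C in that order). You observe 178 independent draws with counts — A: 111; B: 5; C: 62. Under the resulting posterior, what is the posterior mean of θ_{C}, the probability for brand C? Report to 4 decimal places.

0.3411

The Dirichlet prior is conjugate to the Multinomial likelihood: each posterior αⱼ = prior αⱼ + observed count nⱼ.
Posterior concentration: (115.89, 9.25, 64.77), total = 189.91.
E[θ_{C}|data] = α_{C}/Σα = 64.77/189.91 = 0.3411.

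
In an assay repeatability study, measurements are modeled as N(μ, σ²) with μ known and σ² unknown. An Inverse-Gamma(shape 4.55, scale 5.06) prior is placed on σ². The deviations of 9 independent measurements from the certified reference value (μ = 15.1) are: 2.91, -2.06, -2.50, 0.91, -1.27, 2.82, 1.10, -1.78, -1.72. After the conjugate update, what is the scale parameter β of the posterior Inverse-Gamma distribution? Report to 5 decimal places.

With known mean μ and an Inverse-Gamma(α, β) prior on σ², the Normal likelihood is conjugate: posterior is Inv-Gamma(α + n/2, β + Σ(xᵢ−μ)²/2).
Σ(xᵢ−μ)² = (2.91)² + (-2.06)² + (-2.50)² + (0.91)² + (-1.27)² + (2.82)² + (1.10)² + (-1.78)² + (-1.72)² = 36.6919.
Posterior: Inv-Gamma(4.55 + 9/2, 5.06 + 36.6919/2) = Inv-Gamma(9.05, 23.40595).
Posterior β = 23.40595.

23.40595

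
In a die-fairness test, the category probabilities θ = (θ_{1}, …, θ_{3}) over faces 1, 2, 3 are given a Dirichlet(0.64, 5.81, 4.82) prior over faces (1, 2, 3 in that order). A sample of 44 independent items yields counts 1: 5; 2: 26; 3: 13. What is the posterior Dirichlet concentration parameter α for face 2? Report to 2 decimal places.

The Dirichlet prior is conjugate to the Multinomial likelihood: each posterior αⱼ = prior αⱼ + observed count nⱼ.
Posterior concentration: (5.64, 31.81, 17.82), total = 55.27.
α_{2} = 5.81 + 26 = 31.81.

31.81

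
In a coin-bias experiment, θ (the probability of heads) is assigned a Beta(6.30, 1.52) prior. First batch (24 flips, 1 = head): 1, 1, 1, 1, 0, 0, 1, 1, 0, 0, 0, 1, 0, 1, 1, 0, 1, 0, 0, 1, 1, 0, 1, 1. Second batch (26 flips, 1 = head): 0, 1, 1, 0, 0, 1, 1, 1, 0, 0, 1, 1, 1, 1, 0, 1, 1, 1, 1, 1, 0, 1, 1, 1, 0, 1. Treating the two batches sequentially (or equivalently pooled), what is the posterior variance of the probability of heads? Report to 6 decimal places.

The Beta prior is conjugate to a Binomial/Bernoulli likelihood; the update adds successes to α and failures to β.
After batch 1: Beta(6.30+14, 1.52+10) = Beta(20.30, 11.52).
After batch 2: Beta(20.30+18, 11.52+8) = Beta(38.30, 19.52).
Var = αβ/((α+β)²(α+β+1)) = 38.30·19.52/(57.82²·58.82) = 0.003802.

0.003802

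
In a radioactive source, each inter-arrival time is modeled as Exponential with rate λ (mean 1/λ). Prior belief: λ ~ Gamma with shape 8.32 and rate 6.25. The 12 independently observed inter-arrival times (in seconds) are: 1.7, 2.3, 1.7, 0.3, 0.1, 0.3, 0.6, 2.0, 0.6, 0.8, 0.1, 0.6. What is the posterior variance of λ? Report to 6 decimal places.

0.067503

With a Gamma(shape α, rate β) prior on the exponential rate λ, the posterior after n observations with total T = Σxᵢ is Gamma(α+n, β+T).
Sum of observations T = 11.1 seconds; n = 12.
Posterior: Gamma(8.32+12, 6.25+11.1) = Gamma(20.32, 17.35).
Var = α/β² = 0.067503.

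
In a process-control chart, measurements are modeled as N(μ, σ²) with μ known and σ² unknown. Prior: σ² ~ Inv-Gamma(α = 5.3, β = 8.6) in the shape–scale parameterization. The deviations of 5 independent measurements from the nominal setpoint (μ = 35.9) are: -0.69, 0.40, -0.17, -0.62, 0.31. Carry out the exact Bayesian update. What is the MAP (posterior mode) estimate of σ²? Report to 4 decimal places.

With known mean μ and an Inverse-Gamma(α, β) prior on σ², the Normal likelihood is conjugate: posterior is Inv-Gamma(α + n/2, β + Σ(xᵢ−μ)²/2).
Σ(xᵢ−μ)² = (-0.69)² + (0.40)² + (-0.17)² + (-0.62)² + (0.31)² = 1.1455.
Posterior: Inv-Gamma(5.3 + 5/2, 8.6 + 1.1455/2) = Inv-Gamma(7.80, 9.17275).
Mode = β/(α+1) = 9.17275/8.80 = 1.0424.

1.0424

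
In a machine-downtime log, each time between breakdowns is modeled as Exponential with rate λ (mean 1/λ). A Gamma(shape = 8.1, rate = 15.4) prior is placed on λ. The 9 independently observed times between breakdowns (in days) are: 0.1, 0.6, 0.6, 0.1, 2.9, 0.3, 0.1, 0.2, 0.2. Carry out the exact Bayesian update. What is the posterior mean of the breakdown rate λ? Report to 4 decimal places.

With a Gamma(shape α, rate β) prior on the exponential rate λ, the posterior after n observations with total T = Σxᵢ is Gamma(α+n, β+T).
Sum of observations T = 5.1 days; n = 9.
Posterior: Gamma(8.1+9, 15.4+5.1) = Gamma(17.1, 20.5).
Posterior mean of λ = α/β = 17.1/20.5 = 0.8341.

0.8341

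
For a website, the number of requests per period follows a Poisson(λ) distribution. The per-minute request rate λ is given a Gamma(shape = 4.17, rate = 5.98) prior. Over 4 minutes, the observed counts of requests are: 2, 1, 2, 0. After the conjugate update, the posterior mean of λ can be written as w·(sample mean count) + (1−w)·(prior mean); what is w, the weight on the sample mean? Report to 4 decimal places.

With a Gamma(shape α, rate β) prior, the Poisson likelihood is conjugate: the posterior is Gamma(α + ΣXᵢ, β + n).
Posterior mean = (α₀+S)/(β₀+n) = [n/(β₀+n)]·(S/n) + [β₀/(β₀+n)]·(α₀/β₀), so only n and β₀ enter the weight.
Weight on data w = n/(β₀+n) = 4/(5.98+4) = 4/9.98 = 0.4008.

0.4008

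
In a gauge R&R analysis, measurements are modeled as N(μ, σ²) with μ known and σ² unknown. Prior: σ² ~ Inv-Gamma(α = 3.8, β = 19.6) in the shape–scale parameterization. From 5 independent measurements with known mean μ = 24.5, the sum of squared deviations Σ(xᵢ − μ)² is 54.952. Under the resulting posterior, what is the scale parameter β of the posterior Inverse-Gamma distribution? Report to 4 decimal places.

With known mean μ and an Inverse-Gamma(α, β) prior on σ², the Normal likelihood is conjugate: posterior is Inv-Gamma(α + n/2, β + Σ(xᵢ−μ)²/2).
Posterior: Inv-Gamma(3.8 + 5/2, 19.6 + 54.952/2) = Inv-Gamma(6.30, 47.0760).
Posterior β = 47.0760.

47.0760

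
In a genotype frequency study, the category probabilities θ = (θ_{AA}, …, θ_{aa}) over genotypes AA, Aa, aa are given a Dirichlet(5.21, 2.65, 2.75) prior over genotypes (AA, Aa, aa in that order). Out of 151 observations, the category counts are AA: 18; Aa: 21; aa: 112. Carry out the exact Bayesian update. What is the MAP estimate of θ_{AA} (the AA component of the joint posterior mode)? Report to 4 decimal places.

The Dirichlet prior is conjugate to the Multinomial likelihood: each posterior αⱼ = prior αⱼ + observed count nⱼ.
Posterior concentration: (23.21, 23.65, 114.75), total = 161.61.
Joint mode component: (α_{AA}−1)/(Σα−K) = 22.21/158.61 = 0.1400.

0.1400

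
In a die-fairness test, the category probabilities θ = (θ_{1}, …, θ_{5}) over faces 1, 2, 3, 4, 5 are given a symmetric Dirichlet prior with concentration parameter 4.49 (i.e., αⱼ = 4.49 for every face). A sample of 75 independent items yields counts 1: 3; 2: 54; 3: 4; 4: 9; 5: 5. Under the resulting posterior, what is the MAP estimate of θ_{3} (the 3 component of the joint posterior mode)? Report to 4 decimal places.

0.0810

The Dirichlet prior is conjugate to the Multinomial likelihood: each posterior αⱼ = prior αⱼ + observed count nⱼ.
Posterior concentration: (7.49, 58.49, 8.49, 13.49, 9.49), total = 97.45.
Joint mode component: (α_{3}−1)/(Σα−K) = 7.49/92.45 = 0.0810.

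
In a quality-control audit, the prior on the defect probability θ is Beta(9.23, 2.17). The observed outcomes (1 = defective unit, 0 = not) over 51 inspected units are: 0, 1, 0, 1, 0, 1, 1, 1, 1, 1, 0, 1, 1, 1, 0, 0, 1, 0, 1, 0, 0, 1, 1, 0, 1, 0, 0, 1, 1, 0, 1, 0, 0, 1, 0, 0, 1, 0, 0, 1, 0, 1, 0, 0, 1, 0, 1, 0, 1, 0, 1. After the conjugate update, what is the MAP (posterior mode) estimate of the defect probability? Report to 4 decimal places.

0.5667

The Beta prior is conjugate to a Binomial/Bernoulli likelihood; the update adds successes to α and failures to β.
Posterior: Beta(α+k, β+n−k) = Beta(9.23+26, 2.17+25) = Beta(35.23, 27.17).
Mode of Beta(a,b) for a,b>1 is (a−1)/(a+b−2) = 34.23/60.40 = 0.5667.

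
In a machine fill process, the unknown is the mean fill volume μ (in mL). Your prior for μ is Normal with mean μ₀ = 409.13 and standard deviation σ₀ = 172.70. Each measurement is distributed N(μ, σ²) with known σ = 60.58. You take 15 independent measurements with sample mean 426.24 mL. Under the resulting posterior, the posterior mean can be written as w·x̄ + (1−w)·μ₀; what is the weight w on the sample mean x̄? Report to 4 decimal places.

For Normal data with known variance σ², a Normal(μ₀, σ₀²) prior on μ is conjugate. Posterior precision = 1/σ₀² + n/σ²; posterior mean is the precision-weighted average of μ₀ and x̄.
σ₀² = 172.70² = 29825.29, σ² = 60.58² = 3669.9364. Prior precision 1/σ₀² = 1/29825.29; data precision n/σ² = 15/3669.9364.
w = (n/σ²)/(1/σ₀² + n/σ²) = n·σ₀²/(σ² + n·σ₀²) = 15·29825.29/(3669.9364 + 15·29825.29) = 447379.35/451049.2864 = 0.9919.

0.9919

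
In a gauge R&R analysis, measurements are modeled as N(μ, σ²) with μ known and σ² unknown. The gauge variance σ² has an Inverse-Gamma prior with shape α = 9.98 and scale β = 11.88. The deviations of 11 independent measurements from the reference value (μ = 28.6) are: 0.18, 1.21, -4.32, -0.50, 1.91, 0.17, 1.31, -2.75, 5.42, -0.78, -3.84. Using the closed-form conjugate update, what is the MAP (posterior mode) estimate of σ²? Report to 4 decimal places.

3.0903

With known mean μ and an Inverse-Gamma(α, β) prior on σ², the Normal likelihood is conjugate: posterior is Inv-Gamma(α + n/2, β + Σ(xᵢ−μ)²/2).
Σ(xᵢ−μ)² = (0.18)² + (1.21)² + (-4.32)² + (-0.50)² + (1.91)² + (0.17)² + (1.31)² + (-2.75)² + (5.42)² + (-0.78)² + (-3.84)² = 78.0949.
Posterior: Inv-Gamma(9.98 + 11/2, 11.88 + 78.0949/2) = Inv-Gamma(15.48, 50.92745).
Mode = β/(α+1) = 50.92745/16.48 = 3.0903.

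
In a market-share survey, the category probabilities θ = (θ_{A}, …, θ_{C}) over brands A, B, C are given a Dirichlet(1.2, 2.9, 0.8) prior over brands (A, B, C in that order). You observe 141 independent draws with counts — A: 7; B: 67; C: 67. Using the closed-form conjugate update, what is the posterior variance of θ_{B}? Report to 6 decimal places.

The Dirichlet prior is conjugate to the Multinomial likelihood: each posterior αⱼ = prior αⱼ + observed count nⱼ.
Posterior concentration: (8.2, 69.9, 67.8), total = 145.9.
Var[θ_j] = α_j(Σα−α_j)/((Σα)²(Σα+1)) = 69.9·76.0/(145.9²·146.9) = 0.001699.

0.001699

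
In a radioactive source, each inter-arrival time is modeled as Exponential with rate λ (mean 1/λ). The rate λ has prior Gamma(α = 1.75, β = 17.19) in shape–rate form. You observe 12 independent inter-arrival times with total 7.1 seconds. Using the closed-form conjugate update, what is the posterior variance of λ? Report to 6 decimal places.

0.023305

With a Gamma(shape α, rate β) prior on the exponential rate λ, the posterior after n observations with total T = Σxᵢ is Gamma(α+n, β+T).
Posterior: Gamma(1.75+12, 17.19+7.1) = Gamma(13.75, 24.29).
Var = α/β² = 0.023305.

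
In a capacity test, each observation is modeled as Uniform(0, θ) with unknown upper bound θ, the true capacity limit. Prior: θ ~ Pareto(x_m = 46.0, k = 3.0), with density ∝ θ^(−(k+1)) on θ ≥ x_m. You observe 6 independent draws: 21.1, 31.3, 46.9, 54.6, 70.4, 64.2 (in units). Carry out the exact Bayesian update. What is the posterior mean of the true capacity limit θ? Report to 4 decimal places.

79.2000

A Pareto(scale x_m, shape k) prior on the upper bound θ of Uniform(0, θ) is conjugate: posterior is Pareto(max(x_m, max xᵢ), k + n).
Sample maximum = 70.4; prior scale x_m = 46.0 → posterior scale = max = 70.4.
Posterior shape = 3.0 + 6 = 9.0.
E[θ|data] = k·x_m/(k−1) = 9.0·70.4/8.0 = 79.2000.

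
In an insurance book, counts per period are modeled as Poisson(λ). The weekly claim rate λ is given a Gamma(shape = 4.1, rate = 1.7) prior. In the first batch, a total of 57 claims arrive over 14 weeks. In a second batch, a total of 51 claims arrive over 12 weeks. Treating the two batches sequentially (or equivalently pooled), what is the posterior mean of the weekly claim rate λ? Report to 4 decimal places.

With a Gamma(shape α, rate β) prior, the Poisson likelihood is conjugate: the posterior is Gamma(α + ΣXᵢ, β + n).
After batch 1: Gamma(α+S, β+n) = Gamma(4.1+57, 1.7+14) = Gamma(61.1, 15.7).
After batch 2: Gamma(α+S, β+n) = Gamma(61.1+51, 15.7+12) = Gamma(112.1, 27.7).
Posterior mean = α/β = 112.1/27.7 = 4.0469.

4.0469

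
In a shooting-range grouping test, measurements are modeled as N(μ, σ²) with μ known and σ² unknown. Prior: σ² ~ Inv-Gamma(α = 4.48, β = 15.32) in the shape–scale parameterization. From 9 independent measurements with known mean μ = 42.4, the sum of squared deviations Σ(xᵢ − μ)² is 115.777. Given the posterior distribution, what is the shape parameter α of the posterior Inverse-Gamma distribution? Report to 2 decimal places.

8.98

With known mean μ and an Inverse-Gamma(α, β) prior on σ², the Normal likelihood is conjugate: posterior is Inv-Gamma(α + n/2, β + Σ(xᵢ−μ)²/2).
Posterior: Inv-Gamma(4.48 + 9/2, 15.32 + 115.777/2) = Inv-Gamma(8.98, 73.2085).
Posterior α = 8.98.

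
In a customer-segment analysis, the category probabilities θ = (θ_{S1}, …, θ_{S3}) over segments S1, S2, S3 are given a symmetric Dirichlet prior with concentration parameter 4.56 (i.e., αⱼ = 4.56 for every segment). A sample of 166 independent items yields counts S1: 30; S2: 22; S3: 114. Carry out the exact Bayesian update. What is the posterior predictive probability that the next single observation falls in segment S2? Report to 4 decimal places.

The Dirichlet prior is conjugate to the Multinomial likelihood: each posterior αⱼ = prior αⱼ + observed count nⱼ.
Posterior concentration: (34.56, 26.56, 118.56), total = 179.68.
P(next = S2 | data) = α_{S2}/Σα = 0.1478.

0.1478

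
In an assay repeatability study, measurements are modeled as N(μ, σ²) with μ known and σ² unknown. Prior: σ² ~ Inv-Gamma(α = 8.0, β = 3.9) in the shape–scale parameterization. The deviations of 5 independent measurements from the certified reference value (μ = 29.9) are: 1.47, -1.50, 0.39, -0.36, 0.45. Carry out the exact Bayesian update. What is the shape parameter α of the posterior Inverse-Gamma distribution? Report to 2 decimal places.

With known mean μ and an Inverse-Gamma(α, β) prior on σ², the Normal likelihood is conjugate: posterior is Inv-Gamma(α + n/2, β + Σ(xᵢ−μ)²/2).
Σ(xᵢ−μ)² = (1.47)² + (-1.50)² + (0.39)² + (-0.36)² + (0.45)² = 4.8951.
Posterior: Inv-Gamma(8.0 + 5/2, 3.9 + 4.8951/2) = Inv-Gamma(10.50, 6.34755).
Posterior α = 10.50.

10.50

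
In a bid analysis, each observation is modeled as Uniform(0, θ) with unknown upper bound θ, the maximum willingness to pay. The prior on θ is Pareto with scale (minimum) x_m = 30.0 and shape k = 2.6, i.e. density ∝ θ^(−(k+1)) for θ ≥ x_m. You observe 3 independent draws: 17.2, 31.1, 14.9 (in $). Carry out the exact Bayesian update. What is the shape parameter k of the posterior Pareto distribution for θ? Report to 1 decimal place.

A Pareto(scale x_m, shape k) prior on the upper bound θ of Uniform(0, θ) is conjugate: posterior is Pareto(max(x_m, max xᵢ), k + n).
Sample maximum = 31.1; prior scale x_m = 30.0 → posterior scale = max = 31.1.
Posterior shape = 2.6 + 3 = 5.6.
Posterior shape k = 5.6.

5.6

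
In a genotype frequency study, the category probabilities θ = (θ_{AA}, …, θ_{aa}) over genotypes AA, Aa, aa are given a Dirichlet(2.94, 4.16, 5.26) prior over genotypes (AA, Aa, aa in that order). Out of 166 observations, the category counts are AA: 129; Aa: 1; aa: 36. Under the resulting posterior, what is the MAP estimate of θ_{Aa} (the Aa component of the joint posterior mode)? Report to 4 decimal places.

The Dirichlet prior is conjugate to the Multinomial likelihood: each posterior αⱼ = prior αⱼ + observed count nⱼ.
Posterior concentration: (131.94, 5.16, 41.26), total = 178.36.
Joint mode component: (α_{Aa}−1)/(Σα−K) = 4.16/175.36 = 0.0237.

0.0237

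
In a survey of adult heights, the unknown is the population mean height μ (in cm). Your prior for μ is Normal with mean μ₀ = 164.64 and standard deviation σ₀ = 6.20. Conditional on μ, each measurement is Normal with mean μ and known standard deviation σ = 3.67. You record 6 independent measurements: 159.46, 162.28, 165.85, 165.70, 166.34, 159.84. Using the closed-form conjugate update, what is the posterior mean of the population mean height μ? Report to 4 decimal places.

163.3220

For Normal data with known variance σ², a Normal(μ₀, σ₀²) prior on μ is conjugate. Posterior precision = 1/σ₀² + n/σ²; posterior mean is the precision-weighted average of μ₀ and x̄.
Σxᵢ = 159.46 + 162.28 + 165.85 + 165.70 + 166.34 + 159.84 = 979.47, so n·x̄ = 979.47.
σ₀² = 6.20² = 38.44, σ² = 3.67² = 13.4689; σ² + n·σ₀² = 13.4689 + 6·38.44 = 244.1089.
Posterior mean = (μ₀/σ₀² + n·x̄/σ²)/(1/σ₀² + n/σ²) = (σ²·μ₀ + σ₀²·n·x̄)/(σ² + n·σ₀²) = (13.4689·164.64 + 38.44·979.47)/244.1089 = 39868.346496/244.1089 = 163.3220.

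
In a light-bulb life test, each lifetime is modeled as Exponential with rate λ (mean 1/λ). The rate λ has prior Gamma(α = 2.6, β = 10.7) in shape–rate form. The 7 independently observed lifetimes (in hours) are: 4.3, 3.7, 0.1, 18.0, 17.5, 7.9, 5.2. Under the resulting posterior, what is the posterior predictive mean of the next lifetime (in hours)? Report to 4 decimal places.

With a Gamma(shape α, rate β) prior on the exponential rate λ, the posterior after n observations with total T = Σxᵢ is Gamma(α+n, β+T).
Sum of observations T = 56.7 hours; n = 7.
Posterior: Gamma(2.6+7, 10.7+56.7) = Gamma(9.6, 67.4).
The predictive distribution for the next observation is Lomax; its mean is β/(α−1) = 67.4/8.6 = 7.8372.

7.8372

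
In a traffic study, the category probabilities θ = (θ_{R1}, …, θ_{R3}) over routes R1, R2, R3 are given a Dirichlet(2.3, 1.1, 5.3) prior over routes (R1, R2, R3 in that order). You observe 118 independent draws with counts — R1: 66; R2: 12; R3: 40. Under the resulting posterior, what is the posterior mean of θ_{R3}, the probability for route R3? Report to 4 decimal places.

The Dirichlet prior is conjugate to the Multinomial likelihood: each posterior αⱼ = prior αⱼ + observed count nⱼ.
Posterior concentration: (68.3, 13.1, 45.3), total = 126.7.
E[θ_{R3}|data] = α_{R3}/Σα = 45.3/126.7 = 0.3575.

0.3575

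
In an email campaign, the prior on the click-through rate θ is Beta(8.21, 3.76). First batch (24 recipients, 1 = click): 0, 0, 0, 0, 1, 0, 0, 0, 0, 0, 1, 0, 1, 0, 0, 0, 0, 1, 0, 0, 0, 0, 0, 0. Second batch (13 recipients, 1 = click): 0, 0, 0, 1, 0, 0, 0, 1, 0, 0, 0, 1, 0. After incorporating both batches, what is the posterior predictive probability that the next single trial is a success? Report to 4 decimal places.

0.3106

The Beta prior is conjugate to a Binomial/Bernoulli likelihood; the update adds successes to α and failures to β.
After batch 1: Beta(8.21+4, 3.76+20) = Beta(12.21, 23.76).
After batch 2: Beta(12.21+3, 23.76+10) = Beta(15.21, 33.76).
For a single future Bernoulli trial, P(success | data) = α/(α+β) = 0.3106.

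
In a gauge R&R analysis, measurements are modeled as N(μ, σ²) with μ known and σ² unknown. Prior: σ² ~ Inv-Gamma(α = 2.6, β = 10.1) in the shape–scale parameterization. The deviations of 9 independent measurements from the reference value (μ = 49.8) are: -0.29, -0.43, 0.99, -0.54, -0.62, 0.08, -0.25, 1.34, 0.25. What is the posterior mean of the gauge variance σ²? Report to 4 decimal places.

1.9715

With known mean μ and an Inverse-Gamma(α, β) prior on σ², the Normal likelihood is conjugate: posterior is Inv-Gamma(α + n/2, β + Σ(xᵢ−μ)²/2).
Σ(xᵢ−μ)² = (-0.29)² + (-0.43)² + (0.99)² + (-0.54)² + (-0.62)² + (0.08)² + (-0.25)² + (1.34)² + (0.25)² = 3.8521.
Posterior: Inv-Gamma(2.6 + 9/2, 10.1 + 3.8521/2) = Inv-Gamma(7.10, 12.02605).
E[σ²|data] = β/(α−1) = 12.02605/6.10 = 1.9715.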